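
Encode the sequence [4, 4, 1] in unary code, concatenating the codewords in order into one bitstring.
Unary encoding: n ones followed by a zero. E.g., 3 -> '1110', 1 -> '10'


Encode each number as n ones followed by a terminating 0:
  4 -> 11110 (5 bits)
  4 -> 11110 (5 bits)
  1 -> 10 (2 bits)
Total length = 5 + 5 + 2 = 12 bits.

Unary([4, 4, 1]) = 111101111010 (12 bits)


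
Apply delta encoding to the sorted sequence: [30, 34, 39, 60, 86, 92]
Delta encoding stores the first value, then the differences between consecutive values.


First value: 30
Deltas:
  34 - 30 = 4
  39 - 34 = 5
  60 - 39 = 21
  86 - 60 = 26
  92 - 86 = 6


Delta encoded: [30, 4, 5, 21, 26, 6]


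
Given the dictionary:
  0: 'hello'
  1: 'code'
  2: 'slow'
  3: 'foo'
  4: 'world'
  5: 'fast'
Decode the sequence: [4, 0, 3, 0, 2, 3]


Look up each index in the dictionary:
  4 -> 'world'
  0 -> 'hello'
  3 -> 'foo'
  0 -> 'hello'
  2 -> 'slow'
  3 -> 'foo'

Decoded: "world hello foo hello slow foo"


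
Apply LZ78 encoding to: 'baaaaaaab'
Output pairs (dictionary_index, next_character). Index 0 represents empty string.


LZ78 encoding steps:
Dictionary: {0: ''}
Step 1: w='' (idx 0), next='b' -> output (0, 'b'), add 'b' as idx 1
Step 2: w='' (idx 0), next='a' -> output (0, 'a'), add 'a' as idx 2
Step 3: w='a' (idx 2), next='a' -> output (2, 'a'), add 'aa' as idx 3
Step 4: w='aa' (idx 3), next='a' -> output (3, 'a'), add 'aaa' as idx 4
Step 5: w='a' (idx 2), next='b' -> output (2, 'b'), add 'ab' as idx 5


Encoded: [(0, 'b'), (0, 'a'), (2, 'a'), (3, 'a'), (2, 'b')]


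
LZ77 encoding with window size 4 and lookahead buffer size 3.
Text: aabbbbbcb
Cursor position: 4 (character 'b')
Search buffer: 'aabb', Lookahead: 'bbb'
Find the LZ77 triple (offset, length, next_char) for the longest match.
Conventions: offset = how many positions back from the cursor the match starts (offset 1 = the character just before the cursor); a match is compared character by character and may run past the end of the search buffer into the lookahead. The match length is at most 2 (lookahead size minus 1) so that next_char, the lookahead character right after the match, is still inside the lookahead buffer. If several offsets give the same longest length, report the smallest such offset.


Try each offset into the search buffer:
  offset=1 (pos 3, char 'b'): match length 2
  offset=2 (pos 2, char 'b'): match length 2
  offset=3 (pos 1, char 'a'): match length 0
  offset=4 (pos 0, char 'a'): match length 0
Longest match has length 2, found at offsets 1, 2; take the smallest, offset 1.
next_char = character at position 4 + 2 = 6 -> 'b'

Best match: offset=1, length=2 (matching 'bb' starting at position 3)
LZ77 triple: (1, 2, 'b')


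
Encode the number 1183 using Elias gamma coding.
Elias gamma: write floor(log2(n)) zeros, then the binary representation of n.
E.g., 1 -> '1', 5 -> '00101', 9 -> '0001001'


num_bits = floor(log2(1183)) + 1 = 11
leading_zeros = num_bits - 1 = 10
binary(1183) = 10010011111

Elias gamma(1183) = '0000000000' + '10010011111' = 000000000010010011111 (21 bits)


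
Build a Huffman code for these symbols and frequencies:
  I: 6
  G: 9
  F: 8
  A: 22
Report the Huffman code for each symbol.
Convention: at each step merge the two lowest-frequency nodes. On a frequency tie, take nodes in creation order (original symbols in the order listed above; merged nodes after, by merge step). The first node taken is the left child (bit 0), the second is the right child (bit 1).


Huffman tree construction:
Step 1: Merge I(6) + F(8) = 14
Step 2: Merge G(9) + (I+F)(14) = 23
Step 3: Merge A(22) + (G+(I+F))(23) = 45
Read each symbol's code off the tree from the root (left child = 0, right child = 1).

Codes:
  I: 110 (length 3)
  G: 10 (length 2)
  F: 111 (length 3)
  A: 0 (length 1)
Average code length: 82/45 = 1.8222 bits/symbol


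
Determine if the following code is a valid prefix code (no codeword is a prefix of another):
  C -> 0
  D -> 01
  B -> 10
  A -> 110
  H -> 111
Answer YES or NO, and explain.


Checking each pair (does one codeword prefix another?):
  C='0' vs D='01': prefix -- VIOLATION

NO -- this is NOT a valid prefix code. C (0) is a prefix of D (01).


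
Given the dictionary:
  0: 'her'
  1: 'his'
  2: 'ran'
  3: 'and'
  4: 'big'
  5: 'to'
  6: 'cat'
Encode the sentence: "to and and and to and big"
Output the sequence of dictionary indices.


Look up each word in the dictionary:
  'to' -> 5
  'and' -> 3
  'and' -> 3
  'and' -> 3
  'to' -> 5
  'and' -> 3
  'big' -> 4

Encoded: [5, 3, 3, 3, 5, 3, 4]


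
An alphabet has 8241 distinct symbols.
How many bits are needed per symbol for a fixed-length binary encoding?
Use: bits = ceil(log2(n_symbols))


log2(8241) = 13.0086
Bracket: 2^13 = 8192 < 8241 <= 2^14 = 16384
So ceil(log2(8241)) = 14

bits = ceil(log2(8241)) = ceil(13.0086) = 14 bits


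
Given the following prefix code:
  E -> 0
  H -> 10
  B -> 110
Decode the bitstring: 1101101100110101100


Decoding step by step:
Bits 110 -> B
Bits 110 -> B
Bits 110 -> B
Bits 0 -> E
Bits 110 -> B
Bits 10 -> H
Bits 110 -> B
Bits 0 -> E


Decoded message: BBBEBHBE


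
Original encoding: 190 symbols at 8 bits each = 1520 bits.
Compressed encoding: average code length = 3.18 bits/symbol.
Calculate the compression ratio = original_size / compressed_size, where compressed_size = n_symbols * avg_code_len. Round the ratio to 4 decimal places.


original_size = n_symbols * orig_bits = 190 * 8 = 1520 bits
compressed_size = n_symbols * avg_code_len = 190 * 3.18 = 604.2 bits
ratio = original_size / compressed_size = 1520 / 604.2 = 2.5157

Compression ratio = 2.5157


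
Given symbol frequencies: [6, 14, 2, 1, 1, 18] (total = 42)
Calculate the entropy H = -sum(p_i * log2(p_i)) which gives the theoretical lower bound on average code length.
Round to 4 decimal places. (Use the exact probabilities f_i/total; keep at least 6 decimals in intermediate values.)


Per-symbol terms -p_i * log2(p_i) with p_i = f_i/42:
  p = 6/42 = 0.142857: log2(p) = -2.807355, -p*log2(p) = 0.401051
  p = 14/42 = 0.333333: log2(p) = -1.584963, -p*log2(p) = 0.528321
  p = 2/42 = 0.047619: log2(p) = -4.392317, -p*log2(p) = 0.209158
  p = 1/42 = 0.023810: log2(p) = -5.392317, -p*log2(p) = 0.128389
  p = 1/42 = 0.023810: log2(p) = -5.392317, -p*log2(p) = 0.128389
  p = 18/42 = 0.428571: log2(p) = -1.222392, -p*log2(p) = 0.523882
H = 0.401051 + 0.528321 + 0.209158 + 0.128389 + 0.128389 + 0.523882 = 1.919190

H = 1.9192 bits/symbol


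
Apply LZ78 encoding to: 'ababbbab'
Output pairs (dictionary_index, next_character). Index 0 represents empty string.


LZ78 encoding steps:
Dictionary: {0: ''}
Step 1: w='' (idx 0), next='a' -> output (0, 'a'), add 'a' as idx 1
Step 2: w='' (idx 0), next='b' -> output (0, 'b'), add 'b' as idx 2
Step 3: w='a' (idx 1), next='b' -> output (1, 'b'), add 'ab' as idx 3
Step 4: w='b' (idx 2), next='b' -> output (2, 'b'), add 'bb' as idx 4
Step 5: w='ab' (idx 3), end of input -> output (3, '')


Encoded: [(0, 'a'), (0, 'b'), (1, 'b'), (2, 'b'), (3, '')]


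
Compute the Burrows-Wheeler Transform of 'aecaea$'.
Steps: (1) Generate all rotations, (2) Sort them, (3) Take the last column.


Rotations (sorted):
  0: $aecaea -> last char: a
  1: a$aecae -> last char: e
  2: aea$aec -> last char: c
  3: aecaea$ -> last char: $
  4: caea$ae -> last char: e
  5: ea$aeca -> last char: a
  6: ecaea$a -> last char: a


BWT = aec$eaa


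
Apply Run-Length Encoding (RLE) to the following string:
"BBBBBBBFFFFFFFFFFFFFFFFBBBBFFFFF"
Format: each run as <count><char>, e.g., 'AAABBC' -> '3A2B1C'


Scanning runs left to right:
  i=0: run of 'B' x 7 -> '7B'
  i=7: run of 'F' x 16 -> '16F'
  i=23: run of 'B' x 4 -> '4B'
  i=27: run of 'F' x 5 -> '5F'

RLE = 7B16F4B5F


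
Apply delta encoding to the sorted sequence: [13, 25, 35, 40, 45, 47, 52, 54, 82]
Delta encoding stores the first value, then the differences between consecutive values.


First value: 13
Deltas:
  25 - 13 = 12
  35 - 25 = 10
  40 - 35 = 5
  45 - 40 = 5
  47 - 45 = 2
  52 - 47 = 5
  54 - 52 = 2
  82 - 54 = 28


Delta encoded: [13, 12, 10, 5, 5, 2, 5, 2, 28]


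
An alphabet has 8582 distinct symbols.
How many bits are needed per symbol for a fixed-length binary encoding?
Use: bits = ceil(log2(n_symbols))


log2(8582) = 13.0671
Bracket: 2^13 = 8192 < 8582 <= 2^14 = 16384
So ceil(log2(8582)) = 14

bits = ceil(log2(8582)) = ceil(13.0671) = 14 bits


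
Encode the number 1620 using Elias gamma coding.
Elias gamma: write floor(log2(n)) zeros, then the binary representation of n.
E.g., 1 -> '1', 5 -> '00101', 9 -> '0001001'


num_bits = floor(log2(1620)) + 1 = 11
leading_zeros = num_bits - 1 = 10
binary(1620) = 11001010100

Elias gamma(1620) = '0000000000' + '11001010100' = 000000000011001010100 (21 bits)


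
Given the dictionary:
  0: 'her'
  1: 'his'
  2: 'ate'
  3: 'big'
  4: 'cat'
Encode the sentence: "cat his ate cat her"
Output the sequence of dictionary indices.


Look up each word in the dictionary:
  'cat' -> 4
  'his' -> 1
  'ate' -> 2
  'cat' -> 4
  'her' -> 0

Encoded: [4, 1, 2, 4, 0]


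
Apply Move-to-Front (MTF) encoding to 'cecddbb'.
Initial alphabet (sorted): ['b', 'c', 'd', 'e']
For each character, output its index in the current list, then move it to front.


MTF encoding:
'c': index 1 in ['b', 'c', 'd', 'e'] -> ['c', 'b', 'd', 'e']
'e': index 3 in ['c', 'b', 'd', 'e'] -> ['e', 'c', 'b', 'd']
'c': index 1 in ['e', 'c', 'b', 'd'] -> ['c', 'e', 'b', 'd']
'd': index 3 in ['c', 'e', 'b', 'd'] -> ['d', 'c', 'e', 'b']
'd': index 0 in ['d', 'c', 'e', 'b'] -> ['d', 'c', 'e', 'b']
'b': index 3 in ['d', 'c', 'e', 'b'] -> ['b', 'd', 'c', 'e']
'b': index 0 in ['b', 'd', 'c', 'e'] -> ['b', 'd', 'c', 'e']


Output: [1, 3, 1, 3, 0, 3, 0]


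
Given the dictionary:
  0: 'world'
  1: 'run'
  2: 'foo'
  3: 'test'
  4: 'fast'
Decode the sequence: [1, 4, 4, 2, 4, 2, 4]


Look up each index in the dictionary:
  1 -> 'run'
  4 -> 'fast'
  4 -> 'fast'
  2 -> 'foo'
  4 -> 'fast'
  2 -> 'foo'
  4 -> 'fast'

Decoded: "run fast fast foo fast foo fast"


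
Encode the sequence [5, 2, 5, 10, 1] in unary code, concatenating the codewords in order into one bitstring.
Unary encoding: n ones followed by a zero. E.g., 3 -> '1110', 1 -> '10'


Encode each number as n ones followed by a terminating 0:
  5 -> 111110 (6 bits)
  2 -> 110 (3 bits)
  5 -> 111110 (6 bits)
  10 -> 11111111110 (11 bits)
  1 -> 10 (2 bits)
Total length = 6 + 3 + 6 + 11 + 2 = 28 bits.

Unary([5, 2, 5, 10, 1]) = 1111101101111101111111111010 (28 bits)


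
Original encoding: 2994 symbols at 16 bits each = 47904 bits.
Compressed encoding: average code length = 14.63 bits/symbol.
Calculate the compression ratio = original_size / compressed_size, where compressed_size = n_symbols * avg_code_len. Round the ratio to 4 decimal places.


original_size = n_symbols * orig_bits = 2994 * 16 = 47904 bits
compressed_size = n_symbols * avg_code_len = 2994 * 14.63 = 43802.22 bits
ratio = original_size / compressed_size = 47904 / 43802.22 = 1.0936

Compression ratio = 1.0936


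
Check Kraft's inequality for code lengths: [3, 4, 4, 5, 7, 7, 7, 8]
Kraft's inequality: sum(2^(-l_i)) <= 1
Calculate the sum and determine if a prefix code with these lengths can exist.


Sum = 2^(-3) + 2^(-4) + 2^(-4) + 2^(-5) + 2^(-7) + 2^(-7) + 2^(-7) + 2^(-8)
    = 0.125 + 0.0625 + 0.0625 + 0.03125 + 0.0078125 + 0.0078125 + 0.0078125 + 0.00390625
    = 79/256 = 0.30859375
Since 0.30859375 <= 1, Kraft's inequality IS satisfied.
A prefix code with these lengths CAN exist.

Kraft sum = 0.30859375. Satisfied.


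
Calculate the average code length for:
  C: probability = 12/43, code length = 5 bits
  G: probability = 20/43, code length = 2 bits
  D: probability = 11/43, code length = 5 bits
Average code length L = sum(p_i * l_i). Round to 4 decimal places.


Weighted contributions p_i * l_i:
  C: (12/43) * 5 = 60/43
  G: (20/43) * 2 = 40/43
  D: (11/43) * 5 = 55/43
Sum = (60 + 40 + 55)/43 = 155/43

L = 155/43 = 3.6047 bits/symbol


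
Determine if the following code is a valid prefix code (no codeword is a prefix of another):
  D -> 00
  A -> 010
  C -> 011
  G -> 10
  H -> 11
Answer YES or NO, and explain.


Checking each pair (does one codeword prefix another?):
  D='00' vs A='010': no prefix
  D='00' vs C='011': no prefix
  D='00' vs G='10': no prefix
  D='00' vs H='11': no prefix
  A='010' vs D='00': no prefix
  A='010' vs C='011': no prefix
  A='010' vs G='10': no prefix
  A='010' vs H='11': no prefix
  C='011' vs D='00': no prefix
  C='011' vs A='010': no prefix
  C='011' vs G='10': no prefix
  C='011' vs H='11': no prefix
  G='10' vs D='00': no prefix
  G='10' vs A='010': no prefix
  G='10' vs C='011': no prefix
  G='10' vs H='11': no prefix
  H='11' vs D='00': no prefix
  H='11' vs A='010': no prefix
  H='11' vs C='011': no prefix
  H='11' vs G='10': no prefix
No violation found over all pairs.

YES -- this is a valid prefix code. No codeword is a prefix of any other codeword.


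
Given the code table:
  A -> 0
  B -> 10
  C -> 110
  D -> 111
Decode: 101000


Decoding:
10 -> B
10 -> B
0 -> A
0 -> A


Result: BBAA


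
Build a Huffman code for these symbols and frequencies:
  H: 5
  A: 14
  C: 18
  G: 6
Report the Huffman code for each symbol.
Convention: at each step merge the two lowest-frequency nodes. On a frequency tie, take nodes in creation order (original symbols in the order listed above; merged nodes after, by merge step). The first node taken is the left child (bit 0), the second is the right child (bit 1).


Huffman tree construction:
Step 1: Merge H(5) + G(6) = 11
Step 2: Merge (H+G)(11) + A(14) = 25
Step 3: Merge C(18) + ((H+G)+A)(25) = 43
Read each symbol's code off the tree from the root (left child = 0, right child = 1).

Codes:
  H: 100 (length 3)
  A: 11 (length 2)
  C: 0 (length 1)
  G: 101 (length 3)
Average code length: 79/43 = 1.8372 bits/symbol


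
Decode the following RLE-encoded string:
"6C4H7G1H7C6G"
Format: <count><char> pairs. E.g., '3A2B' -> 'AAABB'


Expanding each <count><char> pair:
  6C -> 'CCCCCC'
  4H -> 'HHHH'
  7G -> 'GGGGGGG'
  1H -> 'H'
  7C -> 'CCCCCCC'
  6G -> 'GGGGGG'

Decoded = CCCCCCHHHHGGGGGGGHCCCCCCCGGGGGG


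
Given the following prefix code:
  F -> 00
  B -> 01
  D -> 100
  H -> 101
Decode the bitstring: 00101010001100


Decoding step by step:
Bits 00 -> F
Bits 101 -> H
Bits 01 -> B
Bits 00 -> F
Bits 01 -> B
Bits 100 -> D


Decoded message: FHBFBD


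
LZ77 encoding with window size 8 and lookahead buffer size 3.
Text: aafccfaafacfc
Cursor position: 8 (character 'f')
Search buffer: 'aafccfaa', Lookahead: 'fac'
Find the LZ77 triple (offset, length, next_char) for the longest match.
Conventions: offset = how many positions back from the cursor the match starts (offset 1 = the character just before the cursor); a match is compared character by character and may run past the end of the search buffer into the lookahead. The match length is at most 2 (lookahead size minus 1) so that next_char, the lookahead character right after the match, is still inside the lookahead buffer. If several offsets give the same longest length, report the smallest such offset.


Try each offset into the search buffer:
  offset=1 (pos 7, char 'a'): match length 0
  offset=2 (pos 6, char 'a'): match length 0
  offset=3 (pos 5, char 'f'): match length 2
  offset=4 (pos 4, char 'c'): match length 0
  offset=5 (pos 3, char 'c'): match length 0
  offset=6 (pos 2, char 'f'): match length 1
  offset=7 (pos 1, char 'a'): match length 0
  offset=8 (pos 0, char 'a'): match length 0
Longest match has length 2 at offset 3.
next_char = character at position 8 + 2 = 10 -> 'c'

Best match: offset=3, length=2 (matching 'fa' starting at position 5)
LZ77 triple: (3, 2, 'c')


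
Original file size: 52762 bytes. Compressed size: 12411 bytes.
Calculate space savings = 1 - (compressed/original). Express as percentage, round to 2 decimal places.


ratio = compressed/original = 12411/52762 = 0.235226
savings = 1 - ratio = 1 - 0.235226 = 0.764774
as a percentage: 0.764774 * 100 = 76.48%

Space savings = 1 - 12411/52762 = 76.48%


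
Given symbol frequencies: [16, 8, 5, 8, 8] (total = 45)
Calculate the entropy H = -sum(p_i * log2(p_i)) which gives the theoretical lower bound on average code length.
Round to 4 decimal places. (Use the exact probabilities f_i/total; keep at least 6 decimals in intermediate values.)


Per-symbol terms -p_i * log2(p_i) with p_i = f_i/45:
  p = 16/45 = 0.355556: log2(p) = -1.491853, -p*log2(p) = 0.530437
  p = 8/45 = 0.177778: log2(p) = -2.491853, -p*log2(p) = 0.442996
  p = 5/45 = 0.111111: log2(p) = -3.169925, -p*log2(p) = 0.352214
  p = 8/45 = 0.177778: log2(p) = -2.491853, -p*log2(p) = 0.442996
  p = 8/45 = 0.177778: log2(p) = -2.491853, -p*log2(p) = 0.442996
H = 0.530437 + 0.442996 + 0.352214 + 0.442996 + 0.442996 = 2.211639

H = 2.2116 bits/symbol


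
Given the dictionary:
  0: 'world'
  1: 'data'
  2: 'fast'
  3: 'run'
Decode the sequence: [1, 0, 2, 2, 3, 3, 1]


Look up each index in the dictionary:
  1 -> 'data'
  0 -> 'world'
  2 -> 'fast'
  2 -> 'fast'
  3 -> 'run'
  3 -> 'run'
  1 -> 'data'

Decoded: "data world fast fast run run data"


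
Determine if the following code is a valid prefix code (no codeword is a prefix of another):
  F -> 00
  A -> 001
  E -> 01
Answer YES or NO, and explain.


Checking each pair (does one codeword prefix another?):
  F='00' vs A='001': prefix -- VIOLATION

NO -- this is NOT a valid prefix code. F (00) is a prefix of A (001).


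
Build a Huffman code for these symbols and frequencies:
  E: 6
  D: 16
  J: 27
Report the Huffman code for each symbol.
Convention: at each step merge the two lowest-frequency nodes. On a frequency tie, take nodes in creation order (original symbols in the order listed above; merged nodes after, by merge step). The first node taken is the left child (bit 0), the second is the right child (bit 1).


Huffman tree construction:
Step 1: Merge E(6) + D(16) = 22
Step 2: Merge (E+D)(22) + J(27) = 49
Read each symbol's code off the tree from the root (left child = 0, right child = 1).

Codes:
  E: 00 (length 2)
  D: 01 (length 2)
  J: 1 (length 1)
Average code length: 71/49 = 1.4490 bits/symbol


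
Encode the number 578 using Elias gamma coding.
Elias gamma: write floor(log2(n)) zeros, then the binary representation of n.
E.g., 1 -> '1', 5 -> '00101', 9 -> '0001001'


num_bits = floor(log2(578)) + 1 = 10
leading_zeros = num_bits - 1 = 9
binary(578) = 1001000010

Elias gamma(578) = '000000000' + '1001000010' = 0000000001001000010 (19 bits)


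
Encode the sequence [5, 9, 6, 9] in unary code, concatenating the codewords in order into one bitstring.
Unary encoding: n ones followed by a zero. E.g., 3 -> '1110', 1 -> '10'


Encode each number as n ones followed by a terminating 0:
  5 -> 111110 (6 bits)
  9 -> 1111111110 (10 bits)
  6 -> 1111110 (7 bits)
  9 -> 1111111110 (10 bits)
Total length = 6 + 10 + 7 + 10 = 33 bits.

Unary([5, 9, 6, 9]) = 111110111111111011111101111111110 (33 bits)


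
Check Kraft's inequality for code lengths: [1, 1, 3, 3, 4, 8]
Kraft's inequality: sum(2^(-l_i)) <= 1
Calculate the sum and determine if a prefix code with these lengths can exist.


Sum = 2^(-1) + 2^(-1) + 2^(-3) + 2^(-3) + 2^(-4) + 2^(-8)
    = 0.5 + 0.5 + 0.125 + 0.125 + 0.0625 + 0.00390625
    = 337/256 = 1.31640625
Since 1.31640625 > 1, Kraft's inequality is NOT satisfied.
A prefix code with these lengths CANNOT exist.

Kraft sum = 1.31640625. Not satisfied.


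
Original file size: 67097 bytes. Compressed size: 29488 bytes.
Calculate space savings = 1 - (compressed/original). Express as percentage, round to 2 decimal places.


ratio = compressed/original = 29488/67097 = 0.439483
savings = 1 - ratio = 1 - 0.439483 = 0.560517
as a percentage: 0.560517 * 100 = 56.05%

Space savings = 1 - 29488/67097 = 56.05%


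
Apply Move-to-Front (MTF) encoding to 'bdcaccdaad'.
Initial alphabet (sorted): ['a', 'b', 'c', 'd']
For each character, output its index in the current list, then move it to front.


MTF encoding:
'b': index 1 in ['a', 'b', 'c', 'd'] -> ['b', 'a', 'c', 'd']
'd': index 3 in ['b', 'a', 'c', 'd'] -> ['d', 'b', 'a', 'c']
'c': index 3 in ['d', 'b', 'a', 'c'] -> ['c', 'd', 'b', 'a']
'a': index 3 in ['c', 'd', 'b', 'a'] -> ['a', 'c', 'd', 'b']
'c': index 1 in ['a', 'c', 'd', 'b'] -> ['c', 'a', 'd', 'b']
'c': index 0 in ['c', 'a', 'd', 'b'] -> ['c', 'a', 'd', 'b']
'd': index 2 in ['c', 'a', 'd', 'b'] -> ['d', 'c', 'a', 'b']
'a': index 2 in ['d', 'c', 'a', 'b'] -> ['a', 'd', 'c', 'b']
'a': index 0 in ['a', 'd', 'c', 'b'] -> ['a', 'd', 'c', 'b']
'd': index 1 in ['a', 'd', 'c', 'b'] -> ['d', 'a', 'c', 'b']


Output: [1, 3, 3, 3, 1, 0, 2, 2, 0, 1]


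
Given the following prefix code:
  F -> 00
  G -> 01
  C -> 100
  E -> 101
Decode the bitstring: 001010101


Decoding step by step:
Bits 00 -> F
Bits 101 -> E
Bits 01 -> G
Bits 01 -> G


Decoded message: FEGG


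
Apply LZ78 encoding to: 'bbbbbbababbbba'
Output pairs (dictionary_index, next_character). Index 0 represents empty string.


LZ78 encoding steps:
Dictionary: {0: ''}
Step 1: w='' (idx 0), next='b' -> output (0, 'b'), add 'b' as idx 1
Step 2: w='b' (idx 1), next='b' -> output (1, 'b'), add 'bb' as idx 2
Step 3: w='bb' (idx 2), next='b' -> output (2, 'b'), add 'bbb' as idx 3
Step 4: w='' (idx 0), next='a' -> output (0, 'a'), add 'a' as idx 4
Step 5: w='b' (idx 1), next='a' -> output (1, 'a'), add 'ba' as idx 5
Step 6: w='bbb' (idx 3), next='b' -> output (3, 'b'), add 'bbbb' as idx 6
Step 7: w='a' (idx 4), end of input -> output (4, '')


Encoded: [(0, 'b'), (1, 'b'), (2, 'b'), (0, 'a'), (1, 'a'), (3, 'b'), (4, '')]


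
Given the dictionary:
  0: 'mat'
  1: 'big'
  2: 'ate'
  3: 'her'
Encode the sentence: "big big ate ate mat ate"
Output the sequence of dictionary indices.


Look up each word in the dictionary:
  'big' -> 1
  'big' -> 1
  'ate' -> 2
  'ate' -> 2
  'mat' -> 0
  'ate' -> 2

Encoded: [1, 1, 2, 2, 0, 2]


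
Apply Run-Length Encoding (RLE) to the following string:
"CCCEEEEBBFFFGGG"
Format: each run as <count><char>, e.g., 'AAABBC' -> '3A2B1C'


Scanning runs left to right:
  i=0: run of 'C' x 3 -> '3C'
  i=3: run of 'E' x 4 -> '4E'
  i=7: run of 'B' x 2 -> '2B'
  i=9: run of 'F' x 3 -> '3F'
  i=12: run of 'G' x 3 -> '3G'

RLE = 3C4E2B3F3G


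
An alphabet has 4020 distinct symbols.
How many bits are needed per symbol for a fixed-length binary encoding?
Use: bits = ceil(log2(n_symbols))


log2(4020) = 11.973
Bracket: 2^11 = 2048 < 4020 <= 2^12 = 4096
So ceil(log2(4020)) = 12

bits = ceil(log2(4020)) = ceil(11.973) = 12 bits


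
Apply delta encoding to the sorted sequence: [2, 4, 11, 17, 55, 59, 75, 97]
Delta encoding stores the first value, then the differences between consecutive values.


First value: 2
Deltas:
  4 - 2 = 2
  11 - 4 = 7
  17 - 11 = 6
  55 - 17 = 38
  59 - 55 = 4
  75 - 59 = 16
  97 - 75 = 22


Delta encoded: [2, 2, 7, 6, 38, 4, 16, 22]


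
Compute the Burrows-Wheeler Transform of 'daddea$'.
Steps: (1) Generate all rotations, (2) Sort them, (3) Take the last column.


Rotations (sorted):
  0: $daddea -> last char: a
  1: a$dadde -> last char: e
  2: addea$d -> last char: d
  3: daddea$ -> last char: $
  4: ddea$da -> last char: a
  5: dea$dad -> last char: d
  6: ea$dadd -> last char: d


BWT = aed$add


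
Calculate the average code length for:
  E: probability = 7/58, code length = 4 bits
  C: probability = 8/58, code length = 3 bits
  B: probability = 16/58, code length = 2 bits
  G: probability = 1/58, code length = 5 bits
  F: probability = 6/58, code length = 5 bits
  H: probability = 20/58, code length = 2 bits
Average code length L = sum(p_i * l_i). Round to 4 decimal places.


Weighted contributions p_i * l_i:
  E: (7/58) * 4 = 28/58
  C: (8/58) * 3 = 24/58
  B: (16/58) * 2 = 32/58
  G: (1/58) * 5 = 5/58
  F: (6/58) * 5 = 30/58
  H: (20/58) * 2 = 40/58
Sum = (28 + 24 + 32 + 5 + 30 + 40)/58 = 159/58

L = 159/58 = 2.7414 bits/symbol


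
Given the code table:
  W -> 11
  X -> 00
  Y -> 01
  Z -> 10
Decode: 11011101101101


Decoding:
11 -> W
01 -> Y
11 -> W
01 -> Y
10 -> Z
11 -> W
01 -> Y


Result: WYWYZWY


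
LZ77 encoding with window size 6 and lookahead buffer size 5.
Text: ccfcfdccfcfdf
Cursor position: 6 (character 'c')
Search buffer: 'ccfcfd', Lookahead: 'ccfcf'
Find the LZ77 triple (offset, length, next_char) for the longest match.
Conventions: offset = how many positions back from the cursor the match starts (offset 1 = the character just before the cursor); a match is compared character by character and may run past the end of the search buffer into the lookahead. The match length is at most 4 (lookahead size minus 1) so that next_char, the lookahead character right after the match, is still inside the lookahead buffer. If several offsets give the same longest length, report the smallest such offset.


Try each offset into the search buffer:
  offset=1 (pos 5, char 'd'): match length 0
  offset=2 (pos 4, char 'f'): match length 0
  offset=3 (pos 3, char 'c'): match length 1
  offset=4 (pos 2, char 'f'): match length 0
  offset=5 (pos 1, char 'c'): match length 1
  offset=6 (pos 0, char 'c'): match length 4
Longest match has length 4 at offset 6.
next_char = character at position 6 + 4 = 10 -> 'f'

Best match: offset=6, length=4 (matching 'ccfc' starting at position 0)
LZ77 triple: (6, 4, 'f')


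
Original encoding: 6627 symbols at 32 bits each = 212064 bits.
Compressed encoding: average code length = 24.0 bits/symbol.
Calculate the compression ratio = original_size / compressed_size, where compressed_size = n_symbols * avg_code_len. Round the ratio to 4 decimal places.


original_size = n_symbols * orig_bits = 6627 * 32 = 212064 bits
compressed_size = n_symbols * avg_code_len = 6627 * 24.0 = 159048.0 bits
ratio = original_size / compressed_size = 212064 / 159048.0 = 1.3333

Compression ratio = 1.3333


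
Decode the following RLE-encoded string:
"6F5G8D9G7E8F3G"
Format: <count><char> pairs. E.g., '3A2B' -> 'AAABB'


Expanding each <count><char> pair:
  6F -> 'FFFFFF'
  5G -> 'GGGGG'
  8D -> 'DDDDDDDD'
  9G -> 'GGGGGGGGG'
  7E -> 'EEEEEEE'
  8F -> 'FFFFFFFF'
  3G -> 'GGG'

Decoded = FFFFFFGGGGGDDDDDDDDGGGGGGGGGEEEEEEEFFFFFFFFGGG


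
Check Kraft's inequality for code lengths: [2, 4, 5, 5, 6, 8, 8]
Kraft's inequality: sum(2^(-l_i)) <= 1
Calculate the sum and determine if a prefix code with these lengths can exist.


Sum = 2^(-2) + 2^(-4) + 2^(-5) + 2^(-5) + 2^(-6) + 2^(-8) + 2^(-8)
    = 0.25 + 0.0625 + 0.03125 + 0.03125 + 0.015625 + 0.00390625 + 0.00390625
    = 102/256 = 0.3984375
Since 0.3984375 <= 1, Kraft's inequality IS satisfied.
A prefix code with these lengths CAN exist.

Kraft sum = 0.3984375. Satisfied.


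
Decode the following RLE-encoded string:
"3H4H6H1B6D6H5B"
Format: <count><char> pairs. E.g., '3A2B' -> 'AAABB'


Expanding each <count><char> pair:
  3H -> 'HHH'
  4H -> 'HHHH'
  6H -> 'HHHHHH'
  1B -> 'B'
  6D -> 'DDDDDD'
  6H -> 'HHHHHH'
  5B -> 'BBBBB'

Decoded = HHHHHHHHHHHHHBDDDDDDHHHHHHBBBBB


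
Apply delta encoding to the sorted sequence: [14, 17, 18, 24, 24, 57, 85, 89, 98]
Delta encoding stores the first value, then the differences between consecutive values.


First value: 14
Deltas:
  17 - 14 = 3
  18 - 17 = 1
  24 - 18 = 6
  24 - 24 = 0
  57 - 24 = 33
  85 - 57 = 28
  89 - 85 = 4
  98 - 89 = 9


Delta encoded: [14, 3, 1, 6, 0, 33, 28, 4, 9]


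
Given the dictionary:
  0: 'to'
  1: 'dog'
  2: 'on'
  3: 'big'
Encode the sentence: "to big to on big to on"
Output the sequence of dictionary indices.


Look up each word in the dictionary:
  'to' -> 0
  'big' -> 3
  'to' -> 0
  'on' -> 2
  'big' -> 3
  'to' -> 0
  'on' -> 2

Encoded: [0, 3, 0, 2, 3, 0, 2]


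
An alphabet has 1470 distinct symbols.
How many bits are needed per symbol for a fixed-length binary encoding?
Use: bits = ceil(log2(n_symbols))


log2(1470) = 10.5216
Bracket: 2^10 = 1024 < 1470 <= 2^11 = 2048
So ceil(log2(1470)) = 11

bits = ceil(log2(1470)) = ceil(10.5216) = 11 bits


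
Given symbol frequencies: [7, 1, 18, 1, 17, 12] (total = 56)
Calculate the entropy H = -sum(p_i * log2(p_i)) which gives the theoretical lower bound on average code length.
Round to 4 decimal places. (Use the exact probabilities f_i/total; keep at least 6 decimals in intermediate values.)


Per-symbol terms -p_i * log2(p_i) with p_i = f_i/56:
  p = 7/56 = 0.125000: log2(p) = -3.000000, -p*log2(p) = 0.375000
  p = 1/56 = 0.017857: log2(p) = -5.807355, -p*log2(p) = 0.103703
  p = 18/56 = 0.321429: log2(p) = -1.637430, -p*log2(p) = 0.526317
  p = 1/56 = 0.017857: log2(p) = -5.807355, -p*log2(p) = 0.103703
  p = 17/56 = 0.303571: log2(p) = -1.719892, -p*log2(p) = 0.522110
  p = 12/56 = 0.214286: log2(p) = -2.222392, -p*log2(p) = 0.476227
H = 0.375000 + 0.103703 + 0.526317 + 0.103703 + 0.522110 + 0.476227 = 2.107060

H = 2.1071 bits/symbol


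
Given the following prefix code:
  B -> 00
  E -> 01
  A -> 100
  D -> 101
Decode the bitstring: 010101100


Decoding step by step:
Bits 01 -> E
Bits 01 -> E
Bits 01 -> E
Bits 100 -> A


Decoded message: EEEA


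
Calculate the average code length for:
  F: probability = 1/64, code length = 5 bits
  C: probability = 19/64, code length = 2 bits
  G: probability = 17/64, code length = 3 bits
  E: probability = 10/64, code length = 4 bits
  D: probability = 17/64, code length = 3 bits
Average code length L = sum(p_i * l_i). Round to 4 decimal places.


Weighted contributions p_i * l_i:
  F: (1/64) * 5 = 5/64
  C: (19/64) * 2 = 38/64
  G: (17/64) * 3 = 51/64
  E: (10/64) * 4 = 40/64
  D: (17/64) * 3 = 51/64
Sum = (5 + 38 + 51 + 40 + 51)/64 = 185/64

L = 185/64 = 2.8906 bits/symbol


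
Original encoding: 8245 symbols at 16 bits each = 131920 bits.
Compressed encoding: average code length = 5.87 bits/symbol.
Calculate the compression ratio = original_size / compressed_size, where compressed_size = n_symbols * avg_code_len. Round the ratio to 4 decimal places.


original_size = n_symbols * orig_bits = 8245 * 16 = 131920 bits
compressed_size = n_symbols * avg_code_len = 8245 * 5.87 = 48398.15 bits
ratio = original_size / compressed_size = 131920 / 48398.15 = 2.7257

Compression ratio = 2.7257


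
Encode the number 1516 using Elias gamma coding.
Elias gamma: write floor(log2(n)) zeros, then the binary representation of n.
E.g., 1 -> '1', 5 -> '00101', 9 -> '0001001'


num_bits = floor(log2(1516)) + 1 = 11
leading_zeros = num_bits - 1 = 10
binary(1516) = 10111101100

Elias gamma(1516) = '0000000000' + '10111101100' = 000000000010111101100 (21 bits)


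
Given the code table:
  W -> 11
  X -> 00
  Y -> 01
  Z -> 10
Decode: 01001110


Decoding:
01 -> Y
00 -> X
11 -> W
10 -> Z


Result: YXWZ


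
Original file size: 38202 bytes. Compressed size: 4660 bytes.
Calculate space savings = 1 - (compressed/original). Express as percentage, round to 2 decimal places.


ratio = compressed/original = 4660/38202 = 0.121983
savings = 1 - ratio = 1 - 0.121983 = 0.878017
as a percentage: 0.878017 * 100 = 87.8%

Space savings = 1 - 4660/38202 = 87.8%


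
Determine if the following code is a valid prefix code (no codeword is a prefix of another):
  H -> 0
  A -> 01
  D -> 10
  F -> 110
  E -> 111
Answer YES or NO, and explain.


Checking each pair (does one codeword prefix another?):
  H='0' vs A='01': prefix -- VIOLATION

NO -- this is NOT a valid prefix code. H (0) is a prefix of A (01).


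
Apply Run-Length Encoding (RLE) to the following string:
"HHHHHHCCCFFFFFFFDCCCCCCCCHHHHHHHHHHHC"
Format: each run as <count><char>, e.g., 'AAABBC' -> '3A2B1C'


Scanning runs left to right:
  i=0: run of 'H' x 6 -> '6H'
  i=6: run of 'C' x 3 -> '3C'
  i=9: run of 'F' x 7 -> '7F'
  i=16: run of 'D' x 1 -> '1D'
  i=17: run of 'C' x 8 -> '8C'
  i=25: run of 'H' x 11 -> '11H'
  i=36: run of 'C' x 1 -> '1C'

RLE = 6H3C7F1D8C11H1C


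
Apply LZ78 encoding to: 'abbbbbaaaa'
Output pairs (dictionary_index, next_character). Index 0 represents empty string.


LZ78 encoding steps:
Dictionary: {0: ''}
Step 1: w='' (idx 0), next='a' -> output (0, 'a'), add 'a' as idx 1
Step 2: w='' (idx 0), next='b' -> output (0, 'b'), add 'b' as idx 2
Step 3: w='b' (idx 2), next='b' -> output (2, 'b'), add 'bb' as idx 3
Step 4: w='bb' (idx 3), next='a' -> output (3, 'a'), add 'bba' as idx 4
Step 5: w='a' (idx 1), next='a' -> output (1, 'a'), add 'aa' as idx 5
Step 6: w='a' (idx 1), end of input -> output (1, '')


Encoded: [(0, 'a'), (0, 'b'), (2, 'b'), (3, 'a'), (1, 'a'), (1, '')]


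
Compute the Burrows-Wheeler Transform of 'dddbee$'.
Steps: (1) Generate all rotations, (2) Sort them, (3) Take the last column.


Rotations (sorted):
  0: $dddbee -> last char: e
  1: bee$ddd -> last char: d
  2: dbee$dd -> last char: d
  3: ddbee$d -> last char: d
  4: dddbee$ -> last char: $
  5: e$dddbe -> last char: e
  6: ee$dddb -> last char: b


BWT = eddd$eb


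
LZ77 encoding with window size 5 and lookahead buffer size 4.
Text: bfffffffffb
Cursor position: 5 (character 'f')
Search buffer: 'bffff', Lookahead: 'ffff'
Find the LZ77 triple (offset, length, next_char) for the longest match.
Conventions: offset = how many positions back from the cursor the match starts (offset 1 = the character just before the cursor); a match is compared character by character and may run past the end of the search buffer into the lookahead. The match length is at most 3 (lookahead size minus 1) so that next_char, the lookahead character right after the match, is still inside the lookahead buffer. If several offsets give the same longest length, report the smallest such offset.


Try each offset into the search buffer:
  offset=1 (pos 4, char 'f'): match length 3
  offset=2 (pos 3, char 'f'): match length 3
  offset=3 (pos 2, char 'f'): match length 3
  offset=4 (pos 1, char 'f'): match length 3
  offset=5 (pos 0, char 'b'): match length 0
Longest match has length 3, found at offsets 1, 2, 3, 4; take the smallest, offset 1.
next_char = character at position 5 + 3 = 8 -> 'f'

Best match: offset=1, length=3 (matching 'fff' starting at position 4)
LZ77 triple: (1, 3, 'f')


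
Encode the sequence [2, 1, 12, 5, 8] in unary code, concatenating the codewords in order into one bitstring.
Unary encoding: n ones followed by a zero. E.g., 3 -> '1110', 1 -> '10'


Encode each number as n ones followed by a terminating 0:
  2 -> 110 (3 bits)
  1 -> 10 (2 bits)
  12 -> 1111111111110 (13 bits)
  5 -> 111110 (6 bits)
  8 -> 111111110 (9 bits)
Total length = 3 + 2 + 13 + 6 + 9 = 33 bits.

Unary([2, 1, 12, 5, 8]) = 110101111111111110111110111111110 (33 bits)


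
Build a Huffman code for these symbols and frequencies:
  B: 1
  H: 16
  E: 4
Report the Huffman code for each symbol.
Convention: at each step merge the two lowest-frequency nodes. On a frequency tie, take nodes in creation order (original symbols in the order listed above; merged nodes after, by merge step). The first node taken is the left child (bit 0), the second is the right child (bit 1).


Huffman tree construction:
Step 1: Merge B(1) + E(4) = 5
Step 2: Merge (B+E)(5) + H(16) = 21
Read each symbol's code off the tree from the root (left child = 0, right child = 1).

Codes:
  B: 00 (length 2)
  H: 1 (length 1)
  E: 01 (length 2)
Average code length: 26/21 = 1.2381 bits/symbol


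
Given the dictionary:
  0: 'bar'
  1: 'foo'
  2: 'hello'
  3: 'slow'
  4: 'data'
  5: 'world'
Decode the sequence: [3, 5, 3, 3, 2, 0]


Look up each index in the dictionary:
  3 -> 'slow'
  5 -> 'world'
  3 -> 'slow'
  3 -> 'slow'
  2 -> 'hello'
  0 -> 'bar'

Decoded: "slow world slow slow hello bar"


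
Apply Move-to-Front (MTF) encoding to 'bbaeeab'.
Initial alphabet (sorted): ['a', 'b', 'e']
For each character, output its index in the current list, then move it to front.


MTF encoding:
'b': index 1 in ['a', 'b', 'e'] -> ['b', 'a', 'e']
'b': index 0 in ['b', 'a', 'e'] -> ['b', 'a', 'e']
'a': index 1 in ['b', 'a', 'e'] -> ['a', 'b', 'e']
'e': index 2 in ['a', 'b', 'e'] -> ['e', 'a', 'b']
'e': index 0 in ['e', 'a', 'b'] -> ['e', 'a', 'b']
'a': index 1 in ['e', 'a', 'b'] -> ['a', 'e', 'b']
'b': index 2 in ['a', 'e', 'b'] -> ['b', 'a', 'e']


Output: [1, 0, 1, 2, 0, 1, 2]


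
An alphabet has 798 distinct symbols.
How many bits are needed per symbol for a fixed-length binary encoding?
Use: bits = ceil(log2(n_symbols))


log2(798) = 9.6402
Bracket: 2^9 = 512 < 798 <= 2^10 = 1024
So ceil(log2(798)) = 10

bits = ceil(log2(798)) = ceil(9.6402) = 10 bits


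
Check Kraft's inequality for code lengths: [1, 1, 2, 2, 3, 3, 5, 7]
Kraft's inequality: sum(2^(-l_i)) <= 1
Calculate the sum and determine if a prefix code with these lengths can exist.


Sum = 2^(-1) + 2^(-1) + 2^(-2) + 2^(-2) + 2^(-3) + 2^(-3) + 2^(-5) + 2^(-7)
    = 0.5 + 0.5 + 0.25 + 0.25 + 0.125 + 0.125 + 0.03125 + 0.0078125
    = 229/128 = 1.7890625
Since 1.7890625 > 1, Kraft's inequality is NOT satisfied.
A prefix code with these lengths CANNOT exist.

Kraft sum = 1.7890625. Not satisfied.


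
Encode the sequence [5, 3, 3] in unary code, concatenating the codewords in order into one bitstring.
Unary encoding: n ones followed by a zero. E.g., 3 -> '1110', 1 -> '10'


Encode each number as n ones followed by a terminating 0:
  5 -> 111110 (6 bits)
  3 -> 1110 (4 bits)
  3 -> 1110 (4 bits)
Total length = 6 + 4 + 4 = 14 bits.

Unary([5, 3, 3]) = 11111011101110 (14 bits)


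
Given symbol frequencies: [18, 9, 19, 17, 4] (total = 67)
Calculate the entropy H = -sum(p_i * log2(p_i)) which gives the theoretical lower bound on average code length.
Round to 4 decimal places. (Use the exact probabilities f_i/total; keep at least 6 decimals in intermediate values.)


Per-symbol terms -p_i * log2(p_i) with p_i = f_i/67:
  p = 18/67 = 0.268657: log2(p) = -1.896164, -p*log2(p) = 0.509417
  p = 9/67 = 0.134328: log2(p) = -2.896164, -p*log2(p) = 0.389037
  p = 19/67 = 0.283582: log2(p) = -1.818162, -p*log2(p) = 0.515598
  p = 17/67 = 0.253731: log2(p) = -1.978626, -p*log2(p) = 0.502040
  p = 4/67 = 0.059701: log2(p) = -4.066089, -p*log2(p) = 0.242752
H = 0.509417 + 0.389037 + 0.515598 + 0.502040 + 0.242752 = 2.158844

H = 2.1588 bits/symbol


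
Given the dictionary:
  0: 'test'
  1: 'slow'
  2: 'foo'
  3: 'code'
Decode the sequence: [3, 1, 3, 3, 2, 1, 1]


Look up each index in the dictionary:
  3 -> 'code'
  1 -> 'slow'
  3 -> 'code'
  3 -> 'code'
  2 -> 'foo'
  1 -> 'slow'
  1 -> 'slow'

Decoded: "code slow code code foo slow slow"


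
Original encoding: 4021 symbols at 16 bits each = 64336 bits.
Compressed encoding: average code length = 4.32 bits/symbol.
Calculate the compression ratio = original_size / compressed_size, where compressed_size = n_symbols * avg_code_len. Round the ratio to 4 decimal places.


original_size = n_symbols * orig_bits = 4021 * 16 = 64336 bits
compressed_size = n_symbols * avg_code_len = 4021 * 4.32 = 17370.72 bits
ratio = original_size / compressed_size = 64336 / 17370.72 = 3.7037

Compression ratio = 3.7037


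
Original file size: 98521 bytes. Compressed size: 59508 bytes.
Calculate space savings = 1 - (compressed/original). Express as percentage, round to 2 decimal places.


ratio = compressed/original = 59508/98521 = 0.604013
savings = 1 - ratio = 1 - 0.604013 = 0.395987
as a percentage: 0.395987 * 100 = 39.6%

Space savings = 1 - 59508/98521 = 39.6%


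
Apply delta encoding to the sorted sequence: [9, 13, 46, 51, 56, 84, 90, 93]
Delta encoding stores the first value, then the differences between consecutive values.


First value: 9
Deltas:
  13 - 9 = 4
  46 - 13 = 33
  51 - 46 = 5
  56 - 51 = 5
  84 - 56 = 28
  90 - 84 = 6
  93 - 90 = 3


Delta encoded: [9, 4, 33, 5, 5, 28, 6, 3]


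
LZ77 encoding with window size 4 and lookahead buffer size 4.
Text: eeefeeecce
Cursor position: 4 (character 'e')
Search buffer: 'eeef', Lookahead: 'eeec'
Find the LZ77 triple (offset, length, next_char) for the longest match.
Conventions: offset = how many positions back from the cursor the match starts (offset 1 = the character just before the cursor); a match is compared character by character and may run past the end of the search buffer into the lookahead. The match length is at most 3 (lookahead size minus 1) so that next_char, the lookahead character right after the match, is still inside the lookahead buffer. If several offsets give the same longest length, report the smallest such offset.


Try each offset into the search buffer:
  offset=1 (pos 3, char 'f'): match length 0
  offset=2 (pos 2, char 'e'): match length 1
  offset=3 (pos 1, char 'e'): match length 2
  offset=4 (pos 0, char 'e'): match length 3
Longest match has length 3 at offset 4.
next_char = character at position 4 + 3 = 7 -> 'c'

Best match: offset=4, length=3 (matching 'eee' starting at position 0)
LZ77 triple: (4, 3, 'c')
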